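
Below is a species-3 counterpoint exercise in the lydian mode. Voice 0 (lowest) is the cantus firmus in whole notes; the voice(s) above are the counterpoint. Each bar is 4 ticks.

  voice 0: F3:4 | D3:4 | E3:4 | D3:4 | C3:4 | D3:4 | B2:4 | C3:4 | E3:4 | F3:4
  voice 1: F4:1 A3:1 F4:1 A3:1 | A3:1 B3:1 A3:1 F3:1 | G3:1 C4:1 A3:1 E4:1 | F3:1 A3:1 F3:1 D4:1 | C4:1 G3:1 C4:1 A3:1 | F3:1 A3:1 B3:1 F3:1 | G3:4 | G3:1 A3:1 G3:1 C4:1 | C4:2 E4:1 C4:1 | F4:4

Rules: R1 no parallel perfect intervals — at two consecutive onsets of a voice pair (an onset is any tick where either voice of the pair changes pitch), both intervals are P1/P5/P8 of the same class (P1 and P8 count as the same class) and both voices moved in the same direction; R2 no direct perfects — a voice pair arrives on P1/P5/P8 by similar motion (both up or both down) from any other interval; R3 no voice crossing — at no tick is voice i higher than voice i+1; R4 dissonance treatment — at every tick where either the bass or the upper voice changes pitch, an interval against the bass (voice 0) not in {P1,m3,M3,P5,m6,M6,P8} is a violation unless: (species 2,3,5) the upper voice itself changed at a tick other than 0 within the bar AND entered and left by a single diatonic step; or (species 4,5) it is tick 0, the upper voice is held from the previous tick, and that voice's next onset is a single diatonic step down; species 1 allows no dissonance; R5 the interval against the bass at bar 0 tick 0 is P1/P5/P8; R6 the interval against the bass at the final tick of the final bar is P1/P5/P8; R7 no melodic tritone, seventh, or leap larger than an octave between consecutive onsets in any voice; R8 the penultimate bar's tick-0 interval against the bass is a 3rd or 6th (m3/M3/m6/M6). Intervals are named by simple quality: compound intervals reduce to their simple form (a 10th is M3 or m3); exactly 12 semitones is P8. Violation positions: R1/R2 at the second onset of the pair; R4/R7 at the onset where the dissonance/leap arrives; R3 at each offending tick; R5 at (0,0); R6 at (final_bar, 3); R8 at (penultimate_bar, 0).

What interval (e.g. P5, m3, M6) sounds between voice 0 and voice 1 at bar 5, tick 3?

m3

voice 0=D3 voice 1=F3 -> m3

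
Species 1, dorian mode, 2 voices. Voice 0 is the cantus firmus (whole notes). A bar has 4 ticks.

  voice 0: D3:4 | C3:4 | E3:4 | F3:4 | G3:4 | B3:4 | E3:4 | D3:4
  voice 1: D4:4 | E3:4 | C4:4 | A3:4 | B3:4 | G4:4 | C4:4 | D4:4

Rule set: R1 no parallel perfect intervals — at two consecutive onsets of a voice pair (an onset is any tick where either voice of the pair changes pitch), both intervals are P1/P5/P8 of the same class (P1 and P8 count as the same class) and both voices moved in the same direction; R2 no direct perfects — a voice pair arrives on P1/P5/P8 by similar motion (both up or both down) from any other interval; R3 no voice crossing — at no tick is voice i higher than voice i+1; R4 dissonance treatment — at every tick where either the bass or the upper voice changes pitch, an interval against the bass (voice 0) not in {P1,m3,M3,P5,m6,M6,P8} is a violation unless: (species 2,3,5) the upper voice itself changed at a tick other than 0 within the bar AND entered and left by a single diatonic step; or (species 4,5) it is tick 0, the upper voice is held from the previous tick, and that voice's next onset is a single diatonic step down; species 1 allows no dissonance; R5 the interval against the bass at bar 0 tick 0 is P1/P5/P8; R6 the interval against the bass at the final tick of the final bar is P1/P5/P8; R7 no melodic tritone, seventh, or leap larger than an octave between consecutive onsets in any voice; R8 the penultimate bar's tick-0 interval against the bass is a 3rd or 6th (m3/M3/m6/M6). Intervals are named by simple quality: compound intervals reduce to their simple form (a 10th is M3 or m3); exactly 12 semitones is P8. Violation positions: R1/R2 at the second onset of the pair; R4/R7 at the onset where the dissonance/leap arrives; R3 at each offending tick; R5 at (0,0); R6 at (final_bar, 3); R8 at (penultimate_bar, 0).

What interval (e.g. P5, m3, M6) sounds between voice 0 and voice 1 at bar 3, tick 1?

M3

voice 0=F3 voice 1=A3 -> M3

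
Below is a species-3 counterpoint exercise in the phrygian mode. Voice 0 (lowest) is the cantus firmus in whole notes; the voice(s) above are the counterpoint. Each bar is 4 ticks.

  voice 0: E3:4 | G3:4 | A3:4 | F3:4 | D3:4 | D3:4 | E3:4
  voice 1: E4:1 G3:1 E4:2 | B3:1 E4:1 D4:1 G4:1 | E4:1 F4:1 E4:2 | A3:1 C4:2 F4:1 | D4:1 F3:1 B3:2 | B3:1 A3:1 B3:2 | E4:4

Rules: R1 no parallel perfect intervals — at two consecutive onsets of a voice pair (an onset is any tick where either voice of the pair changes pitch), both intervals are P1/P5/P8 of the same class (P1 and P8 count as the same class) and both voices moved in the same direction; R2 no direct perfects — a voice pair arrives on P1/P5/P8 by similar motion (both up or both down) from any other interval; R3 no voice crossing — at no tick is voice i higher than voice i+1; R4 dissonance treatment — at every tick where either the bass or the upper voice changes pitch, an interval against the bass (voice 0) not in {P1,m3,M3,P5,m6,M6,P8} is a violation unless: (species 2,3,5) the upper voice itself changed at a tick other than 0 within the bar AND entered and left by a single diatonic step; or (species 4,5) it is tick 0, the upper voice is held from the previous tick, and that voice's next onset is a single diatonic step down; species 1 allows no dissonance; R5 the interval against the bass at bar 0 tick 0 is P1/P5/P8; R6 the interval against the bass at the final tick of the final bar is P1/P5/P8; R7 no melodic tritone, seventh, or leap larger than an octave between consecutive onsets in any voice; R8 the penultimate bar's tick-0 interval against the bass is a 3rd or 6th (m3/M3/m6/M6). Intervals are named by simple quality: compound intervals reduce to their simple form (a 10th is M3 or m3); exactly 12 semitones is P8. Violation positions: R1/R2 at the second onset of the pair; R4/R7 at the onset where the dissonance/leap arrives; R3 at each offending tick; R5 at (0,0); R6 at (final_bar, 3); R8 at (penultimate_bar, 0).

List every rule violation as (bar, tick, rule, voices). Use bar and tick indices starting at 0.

bar 0: v0=E3 v1=E4 downbeat P8
bar 1: v0=G3 v1=B3 downbeat M3
bar 2: v0=A3 v1=E4 downbeat P5
bar 3: v0=F3 v1=A3 downbeat M3
bar 4: v0=D3 v1=D4 downbeat P8
bar 5: v0=D3 v1=B3 downbeat M6
bar 6: v0=E3 v1=E4 downbeat P8
  -> R1 @ bar 4 tick 0 v(0, 1): F3/F4 P8 -> D3/D4 P8 similar
  -> R7 @ bar 4 tick 2 v(1,): F3->B3 leap 6st
  -> R2 @ bar 6 tick 0 v(0, 1): D3/B3 M6 -> E3/E4 P8 similar

(4, 0, R1, (0, 1))
(4, 2, R7, (1,))
(6, 0, R2, (0, 1))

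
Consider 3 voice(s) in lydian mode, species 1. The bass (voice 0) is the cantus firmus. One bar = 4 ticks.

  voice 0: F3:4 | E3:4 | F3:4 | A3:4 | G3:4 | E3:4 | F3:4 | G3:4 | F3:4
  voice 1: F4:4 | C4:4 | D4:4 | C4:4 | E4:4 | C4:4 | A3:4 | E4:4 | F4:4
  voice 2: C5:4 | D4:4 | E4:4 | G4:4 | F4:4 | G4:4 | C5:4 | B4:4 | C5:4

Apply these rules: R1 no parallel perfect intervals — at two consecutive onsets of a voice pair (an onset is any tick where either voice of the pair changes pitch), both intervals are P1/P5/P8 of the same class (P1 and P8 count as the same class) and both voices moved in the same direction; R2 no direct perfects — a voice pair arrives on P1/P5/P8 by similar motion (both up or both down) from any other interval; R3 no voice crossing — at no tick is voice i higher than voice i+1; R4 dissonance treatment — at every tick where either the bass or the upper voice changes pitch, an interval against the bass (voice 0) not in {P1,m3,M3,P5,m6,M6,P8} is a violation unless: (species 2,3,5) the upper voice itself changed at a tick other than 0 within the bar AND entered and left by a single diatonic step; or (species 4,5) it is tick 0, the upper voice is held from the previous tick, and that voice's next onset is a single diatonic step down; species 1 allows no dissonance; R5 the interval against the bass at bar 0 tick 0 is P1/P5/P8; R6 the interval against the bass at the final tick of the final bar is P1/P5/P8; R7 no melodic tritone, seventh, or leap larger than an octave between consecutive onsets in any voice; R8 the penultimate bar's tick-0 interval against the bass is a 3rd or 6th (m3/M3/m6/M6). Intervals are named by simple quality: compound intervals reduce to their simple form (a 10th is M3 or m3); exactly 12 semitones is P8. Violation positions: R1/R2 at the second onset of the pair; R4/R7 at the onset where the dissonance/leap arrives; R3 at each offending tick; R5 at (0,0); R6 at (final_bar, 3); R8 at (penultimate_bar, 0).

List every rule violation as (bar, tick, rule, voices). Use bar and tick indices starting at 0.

bar 0: v0=F3 v1=F4 v2=C5 downbeat P5
bar 1: v0=E3 v1=C4 v2=D4 downbeat m7
bar 2: v0=F3 v1=D4 v2=E4 downbeat M7
bar 3: v0=A3 v1=C4 v2=G4 downbeat m7
bar 4: v0=G3 v1=E4 v2=F4 downbeat m7
bar 5: v0=E3 v1=C4 v2=G4 downbeat m3
bar 6: v0=F3 v1=A3 v2=C5 downbeat P5
bar 7: v0=G3 v1=E4 v2=B4 downbeat M3
bar 8: v0=F3 v1=F4 v2=C5 downbeat P5
  -> R4 @ bar 1 tick 0 v(0, 2): E3/D4 m7 untreated
  -> R7 @ bar 1 tick 0 v(2,): C5->D4 leap 10st
  -> R4 @ bar 2 tick 0 v(0, 2): F3/E4 M7 untreated
  -> R4 @ bar 3 tick 0 v(0, 2): A3/G4 m7 untreated
  -> R4 @ bar 4 tick 0 v(0, 2): G3/F4 m7 untreated
  -> R2 @ bar 6 tick 0 v(0, 2): E3/G4 m3 -> F3/C5 P5 similar
  -> R1 @ bar 8 tick 0 v(1, 2): E4/B4 P5 -> F4/C5 P5 similar

(1, 0, R4, (0, 2))
(1, 0, R7, (2,))
(2, 0, R4, (0, 2))
(3, 0, R4, (0, 2))
(4, 0, R4, (0, 2))
(6, 0, R2, (0, 2))
(8, 0, R1, (1, 2))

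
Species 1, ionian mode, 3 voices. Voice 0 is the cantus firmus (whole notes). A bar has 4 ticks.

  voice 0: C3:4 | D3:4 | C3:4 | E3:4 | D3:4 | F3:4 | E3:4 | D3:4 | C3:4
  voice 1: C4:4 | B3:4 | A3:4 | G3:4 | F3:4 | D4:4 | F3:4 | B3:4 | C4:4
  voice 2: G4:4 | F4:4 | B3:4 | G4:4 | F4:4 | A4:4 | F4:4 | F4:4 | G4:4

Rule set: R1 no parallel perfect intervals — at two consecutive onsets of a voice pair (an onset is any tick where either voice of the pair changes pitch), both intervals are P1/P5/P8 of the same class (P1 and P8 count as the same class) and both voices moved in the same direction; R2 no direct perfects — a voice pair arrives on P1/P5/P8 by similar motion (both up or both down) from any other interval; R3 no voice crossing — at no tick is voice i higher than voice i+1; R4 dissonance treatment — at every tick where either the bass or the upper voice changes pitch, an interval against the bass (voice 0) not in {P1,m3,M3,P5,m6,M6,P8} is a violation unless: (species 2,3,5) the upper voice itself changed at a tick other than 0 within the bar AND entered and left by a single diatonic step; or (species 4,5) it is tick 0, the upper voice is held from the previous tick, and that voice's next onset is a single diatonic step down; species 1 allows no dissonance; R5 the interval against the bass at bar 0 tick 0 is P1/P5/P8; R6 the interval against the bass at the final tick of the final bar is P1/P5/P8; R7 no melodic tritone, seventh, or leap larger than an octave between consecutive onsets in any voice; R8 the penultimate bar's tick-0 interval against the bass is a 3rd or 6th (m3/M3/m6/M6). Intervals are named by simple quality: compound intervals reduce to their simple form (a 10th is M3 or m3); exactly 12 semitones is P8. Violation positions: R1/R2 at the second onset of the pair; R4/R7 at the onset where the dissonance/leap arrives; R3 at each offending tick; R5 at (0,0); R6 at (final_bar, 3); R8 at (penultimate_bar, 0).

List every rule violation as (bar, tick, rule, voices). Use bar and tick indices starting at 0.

(2, 0, R4, (0, 2))
(2, 0, R7, (2,))
(4, 0, R1, (1, 2))
(5, 0, R2, (1, 2))
(6, 0, R2, (1, 2))
(6, 0, R4, (0, 1))
(6, 0, R4, (0, 2))
(7, 0, R7, (1,))
(8, 0, R2, (1, 2))

bar 0: v0=C3 v1=C4 v2=G4 downbeat P5
bar 1: v0=D3 v1=B3 v2=F4 downbeat m3
bar 2: v0=C3 v1=A3 v2=B3 downbeat M7
bar 3: v0=E3 v1=G3 v2=G4 downbeat m3
bar 4: v0=D3 v1=F3 v2=F4 downbeat m3
bar 5: v0=F3 v1=D4 v2=A4 downbeat M3
bar 6: v0=E3 v1=F3 v2=F4 downbeat m2
bar 7: v0=D3 v1=B3 v2=F4 downbeat m3
bar 8: v0=C3 v1=C4 v2=G4 downbeat P5
  -> R4 @ bar 2 tick 0 v(0, 2): C3/B3 M7 untreated
  -> R7 @ bar 2 tick 0 v(2,): F4->B3 leap 6st
  -> R1 @ bar 4 tick 0 v(1, 2): G3/G4 P8 -> F3/F4 P8 similar
  -> R2 @ bar 5 tick 0 v(1, 2): F3/F4 P8 -> D4/A4 P5 similar
  -> R2 @ bar 6 tick 0 v(1, 2): D4/A4 P5 -> F3/F4 P8 similar
  -> R4 @ bar 6 tick 0 v(0, 1): E3/F3 m2 untreated
  -> R4 @ bar 6 tick 0 v(0, 2): E3/F4 m2 untreated
  -> R7 @ bar 7 tick 0 v(1,): F3->B3 leap 6st
  -> R2 @ bar 8 tick 0 v(1, 2): B3/F4 TT -> C4/G4 P5 similar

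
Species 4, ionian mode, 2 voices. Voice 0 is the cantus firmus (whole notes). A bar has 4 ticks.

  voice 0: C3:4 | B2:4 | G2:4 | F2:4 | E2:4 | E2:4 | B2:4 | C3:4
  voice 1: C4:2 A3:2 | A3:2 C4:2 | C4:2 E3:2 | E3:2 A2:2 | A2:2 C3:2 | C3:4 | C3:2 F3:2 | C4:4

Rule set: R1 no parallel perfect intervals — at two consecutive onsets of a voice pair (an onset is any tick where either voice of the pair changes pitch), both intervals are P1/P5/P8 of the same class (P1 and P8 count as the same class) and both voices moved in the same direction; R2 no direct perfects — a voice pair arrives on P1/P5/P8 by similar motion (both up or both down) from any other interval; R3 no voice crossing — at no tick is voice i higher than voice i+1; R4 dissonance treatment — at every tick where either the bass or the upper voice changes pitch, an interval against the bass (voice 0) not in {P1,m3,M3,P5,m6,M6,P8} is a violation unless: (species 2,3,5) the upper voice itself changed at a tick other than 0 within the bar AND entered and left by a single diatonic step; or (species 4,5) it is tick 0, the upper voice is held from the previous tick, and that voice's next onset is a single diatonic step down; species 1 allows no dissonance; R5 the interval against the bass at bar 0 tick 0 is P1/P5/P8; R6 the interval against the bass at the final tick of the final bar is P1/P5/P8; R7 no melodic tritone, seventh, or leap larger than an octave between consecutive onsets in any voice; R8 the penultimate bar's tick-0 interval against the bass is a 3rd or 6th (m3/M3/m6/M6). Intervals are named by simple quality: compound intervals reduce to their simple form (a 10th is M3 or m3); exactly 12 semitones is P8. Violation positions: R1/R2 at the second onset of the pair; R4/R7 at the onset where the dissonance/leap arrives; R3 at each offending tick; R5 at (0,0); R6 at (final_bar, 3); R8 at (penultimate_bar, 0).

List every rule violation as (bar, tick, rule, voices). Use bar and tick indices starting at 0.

(1, 0, R4, (0, 1))
(1, 2, R4, (0, 1))
(2, 0, R4, (0, 1))
(3, 0, R4, (0, 1))
(4, 0, R4, (0, 1))
(6, 0, R4, (0, 1))
(6, 0, R8, (0, 1))
(6, 2, R4, (0, 1))
(7, 0, R2, (0, 1))

bar 0: v0=C3 v1=C4 downbeat P8
bar 1: v0=B2 v1=A3 downbeat m7
bar 2: v0=G2 v1=C4 downbeat P4
bar 3: v0=F2 v1=E3 downbeat M7
bar 4: v0=E2 v1=A2 downbeat P4
bar 5: v0=E2 v1=C3 downbeat m6
bar 6: v0=B2 v1=C3 downbeat m2
bar 7: v0=C3 v1=C4 downbeat P8
  -> R4 @ bar 1 tick 0 v(0, 1): B2/A3 m7 untreated
  -> R4 @ bar 1 tick 2 v(0, 1): B2/C4 m2 untreated
  -> R4 @ bar 2 tick 0 v(0, 1): G2/C4 P4 untreated
  -> R4 @ bar 3 tick 0 v(0, 1): F2/E3 M7 untreated
  -> R4 @ bar 4 tick 0 v(0, 1): E2/A2 P4 untreated
  -> R4 @ bar 6 tick 0 v(0, 1): B2/C3 m2 untreated
  -> R8 @ bar 6 tick 0 v(0, 1): penult m2 not 3rd/6th
  -> R4 @ bar 6 tick 2 v(0, 1): B2/F3 TT untreated
  -> R2 @ bar 7 tick 0 v(0, 1): B2/F3 TT -> C3/C4 P8 similar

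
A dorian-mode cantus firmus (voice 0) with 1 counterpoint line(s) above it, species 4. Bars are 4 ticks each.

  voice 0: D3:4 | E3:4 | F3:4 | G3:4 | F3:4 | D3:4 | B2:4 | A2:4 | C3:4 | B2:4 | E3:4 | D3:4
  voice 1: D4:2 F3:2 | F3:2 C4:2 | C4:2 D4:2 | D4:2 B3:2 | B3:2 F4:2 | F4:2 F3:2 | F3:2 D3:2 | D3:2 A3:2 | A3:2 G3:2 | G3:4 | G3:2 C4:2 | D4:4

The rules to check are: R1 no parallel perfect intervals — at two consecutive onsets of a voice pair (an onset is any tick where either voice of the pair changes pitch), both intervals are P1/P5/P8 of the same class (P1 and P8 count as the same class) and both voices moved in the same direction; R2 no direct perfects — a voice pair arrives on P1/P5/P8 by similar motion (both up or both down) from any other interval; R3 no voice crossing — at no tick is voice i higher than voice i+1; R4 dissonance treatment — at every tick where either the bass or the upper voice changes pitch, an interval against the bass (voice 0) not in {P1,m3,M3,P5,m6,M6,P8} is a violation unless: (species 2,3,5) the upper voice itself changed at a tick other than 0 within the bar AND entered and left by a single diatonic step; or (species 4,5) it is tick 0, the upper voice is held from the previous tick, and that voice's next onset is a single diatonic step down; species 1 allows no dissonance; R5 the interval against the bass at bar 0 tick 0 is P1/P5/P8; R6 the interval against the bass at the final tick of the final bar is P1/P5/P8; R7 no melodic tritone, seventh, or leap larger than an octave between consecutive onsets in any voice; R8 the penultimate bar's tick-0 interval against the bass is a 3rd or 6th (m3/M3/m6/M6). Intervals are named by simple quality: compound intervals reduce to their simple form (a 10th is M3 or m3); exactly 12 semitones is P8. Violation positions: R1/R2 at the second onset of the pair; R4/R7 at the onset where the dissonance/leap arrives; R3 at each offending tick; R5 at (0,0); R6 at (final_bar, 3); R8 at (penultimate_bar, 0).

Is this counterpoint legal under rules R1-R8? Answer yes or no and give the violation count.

bar 0: v0=D3 v1=D4 (P8)
bar 1: v0=E3 v1=F3 (m2)
bar 2: v0=F3 v1=C4 (P5)
bar 3: v0=G3 v1=D4 (P5)
bar 4: v0=F3 v1=B3 (TT)
bar 5: v0=D3 v1=F4 (m3)
bar 6: v0=B2 v1=F3 (TT)
bar 7: v0=A2 v1=D3 (P4)
bar 8: v0=C3 v1=A3 (M6)
bar 9: v0=B2 v1=G3 (m6)
bar 10: v0=E3 v1=G3 (m3)
bar 11: v0=D3 v1=D4 (P8)
  R4 @ bar1.0: E3/F3 m2 untreated
  R4 @ bar4.0: F3/B3 TT untreated
  R7 @ bar4.2: B3->F4 leap 6st
  R4 @ bar6.0: B2/F3 TT untreated
  R4 @ bar7.0: A2/D3 P4 untreated

No (5 violations)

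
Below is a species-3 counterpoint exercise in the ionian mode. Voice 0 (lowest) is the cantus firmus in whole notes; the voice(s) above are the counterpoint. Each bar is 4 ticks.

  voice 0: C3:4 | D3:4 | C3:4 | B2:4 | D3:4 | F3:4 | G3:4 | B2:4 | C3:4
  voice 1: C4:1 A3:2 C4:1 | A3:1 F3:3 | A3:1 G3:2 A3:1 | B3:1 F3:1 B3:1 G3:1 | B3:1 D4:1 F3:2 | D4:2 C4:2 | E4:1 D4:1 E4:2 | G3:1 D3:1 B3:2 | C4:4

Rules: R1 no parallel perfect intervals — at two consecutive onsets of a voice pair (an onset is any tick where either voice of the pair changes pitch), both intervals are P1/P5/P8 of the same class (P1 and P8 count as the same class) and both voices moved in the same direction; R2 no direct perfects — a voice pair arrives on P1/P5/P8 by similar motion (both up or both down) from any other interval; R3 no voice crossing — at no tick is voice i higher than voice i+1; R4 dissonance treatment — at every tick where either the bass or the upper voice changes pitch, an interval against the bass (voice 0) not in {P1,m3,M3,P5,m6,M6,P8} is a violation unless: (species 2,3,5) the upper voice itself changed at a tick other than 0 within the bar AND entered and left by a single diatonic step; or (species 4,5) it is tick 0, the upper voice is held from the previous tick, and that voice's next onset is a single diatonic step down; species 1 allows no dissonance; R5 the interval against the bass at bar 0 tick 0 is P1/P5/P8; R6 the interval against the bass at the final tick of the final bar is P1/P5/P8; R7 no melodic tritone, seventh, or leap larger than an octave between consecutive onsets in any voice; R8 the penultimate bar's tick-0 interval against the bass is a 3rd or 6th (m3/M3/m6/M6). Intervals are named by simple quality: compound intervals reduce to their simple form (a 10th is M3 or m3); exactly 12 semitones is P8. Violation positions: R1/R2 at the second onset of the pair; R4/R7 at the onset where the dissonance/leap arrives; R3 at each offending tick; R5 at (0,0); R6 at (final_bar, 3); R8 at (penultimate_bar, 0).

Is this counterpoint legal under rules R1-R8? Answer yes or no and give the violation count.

bar 0: v0=C3 v1=C4 (P8)
bar 1: v0=D3 v1=A3 (P5)
bar 2: v0=C3 v1=A3 (M6)
bar 3: v0=B2 v1=B3 (P8)
bar 4: v0=D3 v1=B3 (M6)
bar 5: v0=F3 v1=D4 (M6)
bar 6: v0=G3 v1=E4 (M6)
bar 7: v0=B2 v1=G3 (m6)
bar 8: v0=C3 v1=C4 (P8)
  R4 @ bar3.1: B2/F3 TT untreated
  R7 @ bar3.1: B3->F3 leap 6st
  R7 @ bar3.2: F3->B3 leap 6st
  R1 @ bar8.0: B2/B3 P8 -> C3/C4 P8 similar

No (4 violations)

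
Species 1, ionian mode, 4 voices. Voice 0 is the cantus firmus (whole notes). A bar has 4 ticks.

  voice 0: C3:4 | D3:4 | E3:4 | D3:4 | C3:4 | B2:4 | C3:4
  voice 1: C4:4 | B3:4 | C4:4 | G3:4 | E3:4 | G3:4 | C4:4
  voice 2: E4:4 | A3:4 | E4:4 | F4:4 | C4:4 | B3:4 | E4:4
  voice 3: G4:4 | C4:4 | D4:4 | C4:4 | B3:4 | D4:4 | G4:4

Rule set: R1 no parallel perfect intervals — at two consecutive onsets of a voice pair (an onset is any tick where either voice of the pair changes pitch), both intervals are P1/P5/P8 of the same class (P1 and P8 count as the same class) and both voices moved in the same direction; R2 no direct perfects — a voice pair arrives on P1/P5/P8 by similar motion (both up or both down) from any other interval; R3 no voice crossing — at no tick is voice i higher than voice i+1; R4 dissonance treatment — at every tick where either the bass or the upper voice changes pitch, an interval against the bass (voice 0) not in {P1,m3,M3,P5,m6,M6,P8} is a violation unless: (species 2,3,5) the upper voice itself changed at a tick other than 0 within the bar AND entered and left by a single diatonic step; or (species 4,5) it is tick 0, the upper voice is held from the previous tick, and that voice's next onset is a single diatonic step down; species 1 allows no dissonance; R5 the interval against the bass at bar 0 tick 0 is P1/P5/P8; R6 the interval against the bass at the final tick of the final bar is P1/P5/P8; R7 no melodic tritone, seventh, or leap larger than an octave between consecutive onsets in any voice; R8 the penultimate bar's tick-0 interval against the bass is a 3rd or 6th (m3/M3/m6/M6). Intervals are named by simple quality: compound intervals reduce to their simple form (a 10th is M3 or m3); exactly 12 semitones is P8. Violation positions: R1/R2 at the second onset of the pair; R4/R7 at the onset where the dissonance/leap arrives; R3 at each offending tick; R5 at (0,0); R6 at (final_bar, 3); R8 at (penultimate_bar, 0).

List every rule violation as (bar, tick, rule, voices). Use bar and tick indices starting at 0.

bar 0: v0=C3 v1=C4 v2=E4 v3=G4 downbeat P5
bar 1: v0=D3 v1=B3 v2=A3 v3=C4 downbeat m7
bar 2: v0=E3 v1=C4 v2=E4 v3=D4 downbeat m7
bar 3: v0=D3 v1=G3 v2=F4 v3=C4 downbeat m7
bar 4: v0=C3 v1=E3 v2=C4 v3=B3 downbeat M7
bar 5: v0=B2 v1=G3 v2=B3 v3=D4 downbeat m3
bar 6: v0=C3 v1=C4 v2=E4 v3=G4 downbeat P5
  -> R5 @ bar 0 tick 0 v(0, 2): opens on M3
  -> R3 @ bar 1 tick 0 v(1, 2): B3 above A3
  -> R4 @ bar 1 tick 0 v(0, 3): D3/C4 m7 untreated
  -> R3 @ bar 1 tick 1 v(1, 2): B3 above A3
  -> R3 @ bar 1 tick 2 v(1, 2): B3 above A3
  -> R3 @ bar 1 tick 3 v(1, 2): B3 above A3
  -> R2 @ bar 2 tick 0 v(0, 2): D3/A3 P5 -> E3/E4 P8 similar
  -> R3 @ bar 2 tick 0 v(2, 3): E4 above D4
  -> R4 @ bar 2 tick 0 v(0, 3): E3/D4 m7 untreated
  -> R3 @ bar 2 tick 1 v(2, 3): E4 above D4
  -> R3 @ bar 2 tick 2 v(2, 3): E4 above D4
  -> R3 @ bar 2 tick 3 v(2, 3): E4 above D4
  -> R3 @ bar 3 tick 0 v(2, 3): F4 above C4
  -> R4 @ bar 3 tick 0 v(0, 1): D3/G3 P4 untreated
  -> R4 @ bar 3 tick 0 v(0, 3): D3/C4 m7 untreated
  -> R3 @ bar 3 tick 1 v(2, 3): F4 above C4
  -> R3 @ bar 3 tick 2 v(2, 3): F4 above C4
  -> R3 @ bar 3 tick 3 v(2, 3): F4 above C4
  -> R2 @ bar 4 tick 0 v(0, 2): D3/F4 m3 -> C3/C4 P8 similar
  -> R2 @ bar 4 tick 0 v(1, 3): G3/C4 P4 -> E3/B3 P5 similar
  -> R3 @ bar 4 tick 0 v(2, 3): C4 above B3
  -> R4 @ bar 4 tick 0 v(0, 3): C3/B3 M7 untreated
  -> R3 @ bar 4 tick 1 v(2, 3): C4 above B3
  -> R3 @ bar 4 tick 2 v(2, 3): C4 above B3
  -> R3 @ bar 4 tick 3 v(2, 3): C4 above B3
  -> R1 @ bar 5 tick 0 v(0, 2): C3/C4 P8 -> B2/B3 P8 similar
  -> R1 @ bar 5 tick 0 v(1, 3): E3/B3 P5 -> G3/D4 P5 similar
  -> R8 @ bar 5 tick 0 v(0, 2): penult P8 not 3rd/6th
  -> R1 @ bar 6 tick 0 v(1, 3): G3/D4 P5 -> C4/G4 P5 similar
  -> R2 @ bar 6 tick 0 v(0, 1): B2/G3 m6 -> C3/C4 P8 similar
  -> R2 @ bar 6 tick 0 v(0, 3): B2/D4 m3 -> C3/G4 P5 similar
  -> R6 @ bar 6 tick 3 v(0, 2): closes on M3

(0, 0, R5, (0, 2))
(1, 0, R3, (1, 2))
(1, 0, R4, (0, 3))
(1, 1, R3, (1, 2))
(1, 2, R3, (1, 2))
(1, 3, R3, (1, 2))
(2, 0, R2, (0, 2))
(2, 0, R3, (2, 3))
(2, 0, R4, (0, 3))
(2, 1, R3, (2, 3))
(2, 2, R3, (2, 3))
(2, 3, R3, (2, 3))
(3, 0, R3, (2, 3))
(3, 0, R4, (0, 1))
(3, 0, R4, (0, 3))
(3, 1, R3, (2, 3))
(3, 2, R3, (2, 3))
(3, 3, R3, (2, 3))
(4, 0, R2, (0, 2))
(4, 0, R2, (1, 3))
(4, 0, R3, (2, 3))
(4, 0, R4, (0, 3))
(4, 1, R3, (2, 3))
(4, 2, R3, (2, 3))
(4, 3, R3, (2, 3))
(5, 0, R1, (0, 2))
(5, 0, R1, (1, 3))
(5, 0, R8, (0, 2))
(6, 0, R1, (1, 3))
(6, 0, R2, (0, 1))
(6, 0, R2, (0, 3))
(6, 3, R6, (0, 2))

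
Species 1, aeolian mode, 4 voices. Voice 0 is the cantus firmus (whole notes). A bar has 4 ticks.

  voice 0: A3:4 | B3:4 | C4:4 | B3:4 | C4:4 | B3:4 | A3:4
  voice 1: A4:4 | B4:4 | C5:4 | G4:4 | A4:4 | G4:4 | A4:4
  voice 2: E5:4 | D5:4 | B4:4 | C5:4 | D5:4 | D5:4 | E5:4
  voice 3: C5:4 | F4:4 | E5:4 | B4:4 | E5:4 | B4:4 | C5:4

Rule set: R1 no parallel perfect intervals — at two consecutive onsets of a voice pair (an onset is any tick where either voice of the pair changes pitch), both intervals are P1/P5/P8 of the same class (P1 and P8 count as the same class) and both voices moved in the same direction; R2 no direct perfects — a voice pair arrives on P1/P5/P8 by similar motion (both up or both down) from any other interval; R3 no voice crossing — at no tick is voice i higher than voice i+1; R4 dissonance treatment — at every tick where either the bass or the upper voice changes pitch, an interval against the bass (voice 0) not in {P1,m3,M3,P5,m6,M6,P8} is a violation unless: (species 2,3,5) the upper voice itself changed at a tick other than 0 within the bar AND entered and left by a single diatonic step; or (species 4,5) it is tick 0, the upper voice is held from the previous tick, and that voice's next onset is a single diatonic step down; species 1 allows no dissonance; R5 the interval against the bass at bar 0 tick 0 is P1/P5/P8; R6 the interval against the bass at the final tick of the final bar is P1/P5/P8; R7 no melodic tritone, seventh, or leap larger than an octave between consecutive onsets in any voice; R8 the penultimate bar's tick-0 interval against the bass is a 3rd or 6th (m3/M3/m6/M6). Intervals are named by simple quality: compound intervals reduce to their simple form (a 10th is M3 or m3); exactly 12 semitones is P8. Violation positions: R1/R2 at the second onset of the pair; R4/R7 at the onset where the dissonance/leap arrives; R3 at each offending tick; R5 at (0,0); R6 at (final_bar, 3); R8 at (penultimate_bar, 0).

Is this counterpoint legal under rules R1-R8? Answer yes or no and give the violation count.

No (38 violations)

bar 0: v0=A3 v1=A4 v2=E5 v3=C5 (m3)
bar 1: v0=B3 v1=B4 v2=D5 v3=F4 (TT)
bar 2: v0=C4 v1=C5 v2=B4 v3=E5 (M3)
bar 3: v0=B3 v1=G4 v2=C5 v3=B4 (P8)
bar 4: v0=C4 v1=A4 v2=D5 v3=E5 (M3)
bar 5: v0=B3 v1=G4 v2=D5 v3=B4 (P8)
bar 6: v0=A3 v1=A4 v2=E5 v3=C5 (m3)
  R3 @ bar0.0: E5 above C5
  R5 @ bar0.0: opens on m3
  R3 @ bar0.1: E5 above C5
  R3 @ bar0.2: E5 above C5
  R3 @ bar0.3: E5 above C5
  R1 @ bar1.0: A3/A4 P8 -> B3/B4 P8 similar
  R3 @ bar1.0: D5 above F4
  R4 @ bar1.0: B3/F4 TT untreated
  R3 @ bar1.1: D5 above F4
  R3 @ bar1.2: D5 above F4
  R3 @ bar1.3: D5 above F4
  R1 @ bar2.0: B3/B4 P8 -> C4/C5 P8 similar
  R3 @ bar2.0: C5 above B4
  R4 @ bar2.0: C4/B4 M7 untreated
  R7 @ bar2.0: F4->E5 leap 11st
  R3 @ bar2.1: C5 above B4
  R3 @ bar2.2: C5 above B4
  R3 @ bar2.3: C5 above B4
  R2 @ bar3.0: C4/E5 M3 -> B3/B4 P8 similar
  R3 @ bar3.0: C5 above B4
  R4 @ bar3.0: B3/C5 m2 untreated
  R3 @ bar3.1: C5 above B4
  R3 @ bar3.2: C5 above B4
  R3 @ bar3.3: C5 above B4
  R2 @ bar4.0: G4/B4 M3 -> A4/E5 P5 similar
  R4 @ bar4.0: C4/D5 M2 untreated
  R2 @ bar5.0: C4/E5 M3 -> B3/B4 P8 similar
  R3 @ bar5.0: D5 above B4
  R8 @ bar5.0: penult P8 not 3rd/6th
  R3 @ bar5.1: D5 above B4
  R3 @ bar5.2: D5 above B4
  R3 @ bar5.3: D5 above B4
  R1 @ bar6.0: G4/D5 P5 -> A4/E5 P5 similar
  R3 @ bar6.0: E5 above C5
  R3 @ bar6.1: E5 above C5
  R3 @ bar6.2: E5 above C5
  R3 @ bar6.3: E5 above C5
  R6 @ bar6.3: closes on m3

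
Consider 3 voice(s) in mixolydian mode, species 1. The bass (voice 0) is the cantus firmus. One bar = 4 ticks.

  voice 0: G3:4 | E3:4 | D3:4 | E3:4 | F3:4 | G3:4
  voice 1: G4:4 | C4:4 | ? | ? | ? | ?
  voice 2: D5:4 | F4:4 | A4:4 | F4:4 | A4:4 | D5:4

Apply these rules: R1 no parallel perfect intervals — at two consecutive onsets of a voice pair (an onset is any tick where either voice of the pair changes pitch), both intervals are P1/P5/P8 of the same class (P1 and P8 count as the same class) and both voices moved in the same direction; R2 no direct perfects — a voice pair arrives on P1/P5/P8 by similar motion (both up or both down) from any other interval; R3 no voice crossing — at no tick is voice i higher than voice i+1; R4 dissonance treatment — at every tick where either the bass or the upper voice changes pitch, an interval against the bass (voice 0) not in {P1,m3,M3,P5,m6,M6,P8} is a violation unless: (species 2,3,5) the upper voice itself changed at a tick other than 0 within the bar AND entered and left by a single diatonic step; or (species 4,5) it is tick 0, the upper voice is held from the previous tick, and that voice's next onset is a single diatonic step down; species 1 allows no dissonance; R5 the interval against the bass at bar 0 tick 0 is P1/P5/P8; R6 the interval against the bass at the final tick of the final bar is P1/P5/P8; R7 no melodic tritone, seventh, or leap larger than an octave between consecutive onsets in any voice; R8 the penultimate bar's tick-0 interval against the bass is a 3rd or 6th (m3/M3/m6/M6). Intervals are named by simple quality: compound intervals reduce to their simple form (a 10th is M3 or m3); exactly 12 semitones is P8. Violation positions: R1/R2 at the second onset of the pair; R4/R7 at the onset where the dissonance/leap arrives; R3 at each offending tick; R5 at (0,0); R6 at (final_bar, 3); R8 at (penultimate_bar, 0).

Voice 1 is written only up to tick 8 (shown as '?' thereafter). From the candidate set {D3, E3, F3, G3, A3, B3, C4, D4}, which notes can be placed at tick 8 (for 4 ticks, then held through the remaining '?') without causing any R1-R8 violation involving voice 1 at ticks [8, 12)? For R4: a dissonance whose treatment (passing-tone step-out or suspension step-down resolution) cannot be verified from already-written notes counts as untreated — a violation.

D3: violates R2,R7
E3: violates R4
F3: legal
G3: violates R4
A3: violates R2
B3: legal
C4: violates R4
D4: violates R2

{B3, F3}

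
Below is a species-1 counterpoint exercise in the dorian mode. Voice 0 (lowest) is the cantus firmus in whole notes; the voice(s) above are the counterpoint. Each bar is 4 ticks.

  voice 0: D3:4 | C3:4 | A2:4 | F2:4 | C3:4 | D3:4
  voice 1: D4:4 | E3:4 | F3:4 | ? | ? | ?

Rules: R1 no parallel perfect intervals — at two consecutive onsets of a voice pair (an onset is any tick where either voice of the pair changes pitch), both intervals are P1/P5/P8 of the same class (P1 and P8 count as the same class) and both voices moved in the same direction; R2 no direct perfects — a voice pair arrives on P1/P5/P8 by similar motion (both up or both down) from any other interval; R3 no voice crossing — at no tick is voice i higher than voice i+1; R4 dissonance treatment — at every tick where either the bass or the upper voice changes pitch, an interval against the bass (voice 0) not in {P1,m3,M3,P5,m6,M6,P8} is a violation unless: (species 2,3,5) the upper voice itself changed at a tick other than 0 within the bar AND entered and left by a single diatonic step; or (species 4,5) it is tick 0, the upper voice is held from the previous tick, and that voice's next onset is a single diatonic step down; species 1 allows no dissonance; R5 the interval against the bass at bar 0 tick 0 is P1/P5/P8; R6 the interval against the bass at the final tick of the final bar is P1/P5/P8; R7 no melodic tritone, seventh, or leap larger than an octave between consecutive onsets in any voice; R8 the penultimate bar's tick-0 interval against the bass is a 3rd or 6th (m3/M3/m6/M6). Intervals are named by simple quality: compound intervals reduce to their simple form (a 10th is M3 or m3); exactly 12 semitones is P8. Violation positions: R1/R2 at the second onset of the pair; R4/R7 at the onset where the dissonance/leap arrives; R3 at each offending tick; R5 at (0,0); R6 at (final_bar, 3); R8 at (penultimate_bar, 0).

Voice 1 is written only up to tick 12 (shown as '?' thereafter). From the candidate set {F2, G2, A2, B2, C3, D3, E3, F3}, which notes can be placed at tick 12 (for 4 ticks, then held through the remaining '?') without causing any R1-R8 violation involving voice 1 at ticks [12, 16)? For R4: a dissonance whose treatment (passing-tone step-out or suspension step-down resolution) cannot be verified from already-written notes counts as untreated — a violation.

F2: violates R2
G2: violates R4,R7
A2: legal
B2: violates R4,R7
C3: violates R2
D3: legal
E3: violates R4
F3: legal

{A2, D3, F3}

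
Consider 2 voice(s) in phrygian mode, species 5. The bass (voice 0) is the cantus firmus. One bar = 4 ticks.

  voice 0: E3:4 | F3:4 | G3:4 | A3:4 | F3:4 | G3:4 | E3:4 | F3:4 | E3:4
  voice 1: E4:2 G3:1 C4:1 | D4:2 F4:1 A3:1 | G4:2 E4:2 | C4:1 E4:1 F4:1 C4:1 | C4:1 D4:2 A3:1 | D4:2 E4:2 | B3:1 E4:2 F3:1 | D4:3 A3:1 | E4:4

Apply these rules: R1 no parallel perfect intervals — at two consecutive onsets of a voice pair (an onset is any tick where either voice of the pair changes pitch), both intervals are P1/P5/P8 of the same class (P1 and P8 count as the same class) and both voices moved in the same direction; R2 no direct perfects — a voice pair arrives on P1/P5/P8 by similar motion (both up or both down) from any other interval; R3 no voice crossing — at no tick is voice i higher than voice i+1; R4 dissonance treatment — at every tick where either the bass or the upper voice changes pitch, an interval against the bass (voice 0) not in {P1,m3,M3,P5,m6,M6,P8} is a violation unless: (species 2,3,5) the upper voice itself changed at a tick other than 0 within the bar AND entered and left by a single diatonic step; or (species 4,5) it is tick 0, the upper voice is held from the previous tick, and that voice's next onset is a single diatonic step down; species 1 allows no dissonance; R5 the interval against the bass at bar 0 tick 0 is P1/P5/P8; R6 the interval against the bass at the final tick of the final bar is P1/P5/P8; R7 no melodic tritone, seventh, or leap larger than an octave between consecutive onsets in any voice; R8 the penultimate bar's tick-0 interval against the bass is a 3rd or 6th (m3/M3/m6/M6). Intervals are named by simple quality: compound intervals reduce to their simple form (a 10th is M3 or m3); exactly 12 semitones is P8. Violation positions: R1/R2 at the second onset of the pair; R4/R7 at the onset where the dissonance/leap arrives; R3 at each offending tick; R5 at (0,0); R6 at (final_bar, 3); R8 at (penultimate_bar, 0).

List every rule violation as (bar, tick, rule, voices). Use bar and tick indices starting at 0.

(2, 0, R2, (0, 1))
(2, 0, R7, (1,))
(5, 0, R2, (0, 1))
(6, 0, R2, (0, 1))
(6, 3, R4, (0, 1))
(6, 3, R7, (1,))

bar 0: v0=E3 v1=E4 downbeat P8
bar 1: v0=F3 v1=D4 downbeat M6
bar 2: v0=G3 v1=G4 downbeat P8
bar 3: v0=A3 v1=C4 downbeat m3
bar 4: v0=F3 v1=C4 downbeat P5
bar 5: v0=G3 v1=D4 downbeat P5
bar 6: v0=E3 v1=B3 downbeat P5
bar 7: v0=F3 v1=D4 downbeat M6
bar 8: v0=E3 v1=E4 downbeat P8
  -> R2 @ bar 2 tick 0 v(0, 1): F3/A3 M3 -> G3/G4 P8 similar
  -> R7 @ bar 2 tick 0 v(1,): A3->G4 leap 10st
  -> R2 @ bar 5 tick 0 v(0, 1): F3/A3 M3 -> G3/D4 P5 similar
  -> R2 @ bar 6 tick 0 v(0, 1): G3/E4 M6 -> E3/B3 P5 similar
  -> R4 @ bar 6 tick 3 v(0, 1): E3/F3 m2 untreated
  -> R7 @ bar 6 tick 3 v(1,): E4->F3 leap 11st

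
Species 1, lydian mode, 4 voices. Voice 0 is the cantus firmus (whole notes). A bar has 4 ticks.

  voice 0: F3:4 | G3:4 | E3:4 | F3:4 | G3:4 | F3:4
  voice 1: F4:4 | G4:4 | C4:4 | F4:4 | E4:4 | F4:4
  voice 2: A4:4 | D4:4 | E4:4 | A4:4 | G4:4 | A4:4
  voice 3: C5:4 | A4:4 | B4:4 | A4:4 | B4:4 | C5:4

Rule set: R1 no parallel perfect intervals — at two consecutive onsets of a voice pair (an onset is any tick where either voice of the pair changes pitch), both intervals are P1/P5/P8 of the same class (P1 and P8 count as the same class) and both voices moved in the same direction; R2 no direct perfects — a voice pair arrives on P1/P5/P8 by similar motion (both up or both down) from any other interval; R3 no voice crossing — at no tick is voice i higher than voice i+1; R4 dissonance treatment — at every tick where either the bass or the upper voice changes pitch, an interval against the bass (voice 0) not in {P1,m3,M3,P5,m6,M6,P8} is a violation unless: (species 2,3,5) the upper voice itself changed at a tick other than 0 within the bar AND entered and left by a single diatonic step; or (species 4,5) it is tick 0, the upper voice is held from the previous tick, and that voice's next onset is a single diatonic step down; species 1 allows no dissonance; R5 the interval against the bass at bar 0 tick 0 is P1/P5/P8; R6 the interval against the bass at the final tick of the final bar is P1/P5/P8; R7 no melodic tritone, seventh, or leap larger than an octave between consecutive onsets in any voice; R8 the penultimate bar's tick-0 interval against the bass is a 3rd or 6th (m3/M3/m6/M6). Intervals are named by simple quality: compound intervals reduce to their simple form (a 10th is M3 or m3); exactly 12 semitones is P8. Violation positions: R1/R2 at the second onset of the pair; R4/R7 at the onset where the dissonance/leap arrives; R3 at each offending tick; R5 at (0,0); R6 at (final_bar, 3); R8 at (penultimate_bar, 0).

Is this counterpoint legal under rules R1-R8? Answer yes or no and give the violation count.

No (13 violations)

bar 0: v0=F3 v1=F4 v2=A4 v3=C5 (P5)
bar 1: v0=G3 v1=G4 v2=D4 v3=A4 (M2)
bar 2: v0=E3 v1=C4 v2=E4 v3=B4 (P5)
bar 3: v0=F3 v1=F4 v2=A4 v3=A4 (M3)
bar 4: v0=G3 v1=E4 v2=G4 v3=B4 (M3)
bar 5: v0=F3 v1=F4 v2=A4 v3=C5 (P5)
  R5 @ bar0.0: opens on M3
  R1 @ bar1.0: F3/F4 P8 -> G3/G4 P8 similar
  R2 @ bar1.0: A4/C5 m3 -> D4/A4 P5 similar
  R3 @ bar1.0: G4 above D4
  R4 @ bar1.0: G3/A4 M2 untreated
  R3 @ bar1.1: G4 above D4
  R3 @ bar1.2: G4 above D4
  R3 @ bar1.3: G4 above D4
  R1 @ bar2.0: D4/A4 P5 -> E4/B4 P5 similar
  R2 @ bar3.0: E3/C4 m6 -> F3/F4 P8 similar
  R8 @ bar4.0: penult P8 not 3rd/6th
  R1 @ bar5.0: E4/B4 P5 -> F4/C5 P5 similar
  R6 @ bar5.3: closes on M3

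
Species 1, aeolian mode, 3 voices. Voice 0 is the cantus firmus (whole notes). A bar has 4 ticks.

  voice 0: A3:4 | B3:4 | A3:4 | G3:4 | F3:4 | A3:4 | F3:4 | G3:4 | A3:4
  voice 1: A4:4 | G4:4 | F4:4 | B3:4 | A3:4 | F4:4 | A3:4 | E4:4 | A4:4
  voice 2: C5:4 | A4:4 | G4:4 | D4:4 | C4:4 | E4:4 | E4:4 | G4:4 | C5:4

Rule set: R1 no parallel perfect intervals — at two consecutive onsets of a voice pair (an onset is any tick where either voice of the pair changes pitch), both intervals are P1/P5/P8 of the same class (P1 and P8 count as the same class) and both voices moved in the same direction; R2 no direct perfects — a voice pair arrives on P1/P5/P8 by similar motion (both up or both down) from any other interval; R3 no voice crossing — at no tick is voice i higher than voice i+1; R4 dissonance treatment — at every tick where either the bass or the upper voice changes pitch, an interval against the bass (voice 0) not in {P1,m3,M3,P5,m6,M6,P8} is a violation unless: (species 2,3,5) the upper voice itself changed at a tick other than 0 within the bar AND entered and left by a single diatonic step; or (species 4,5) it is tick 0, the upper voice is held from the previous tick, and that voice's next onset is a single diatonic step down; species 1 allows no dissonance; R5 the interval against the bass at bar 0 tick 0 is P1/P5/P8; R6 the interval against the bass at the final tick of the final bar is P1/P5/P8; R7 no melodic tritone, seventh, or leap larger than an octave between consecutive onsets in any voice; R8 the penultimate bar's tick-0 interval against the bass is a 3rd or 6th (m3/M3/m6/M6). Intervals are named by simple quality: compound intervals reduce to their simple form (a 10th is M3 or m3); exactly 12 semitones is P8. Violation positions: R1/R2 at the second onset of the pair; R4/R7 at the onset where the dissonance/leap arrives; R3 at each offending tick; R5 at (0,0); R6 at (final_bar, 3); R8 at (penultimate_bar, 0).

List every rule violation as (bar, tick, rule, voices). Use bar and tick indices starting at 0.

bar 0: v0=A3 v1=A4 v2=C5 downbeat m3
bar 1: v0=B3 v1=G4 v2=A4 downbeat m7
bar 2: v0=A3 v1=F4 v2=G4 downbeat m7
bar 3: v0=G3 v1=B3 v2=D4 downbeat P5
bar 4: v0=F3 v1=A3 v2=C4 downbeat P5
bar 5: v0=A3 v1=F4 v2=E4 downbeat P5
bar 6: v0=F3 v1=A3 v2=E4 downbeat M7
bar 7: v0=G3 v1=E4 v2=G4 downbeat P8
bar 8: v0=A3 v1=A4 v2=C5 downbeat m3
  -> R5 @ bar 0 tick 0 v(0, 2): opens on m3
  -> R4 @ bar 1 tick 0 v(0, 2): B3/A4 m7 untreated
  -> R4 @ bar 2 tick 0 v(0, 2): A3/G4 m7 untreated
  -> R2 @ bar 3 tick 0 v(0, 2): A3/G4 m7 -> G3/D4 P5 similar
  -> R7 @ bar 3 tick 0 v(1,): F4->B3 leap 6st
  -> R1 @ bar 4 tick 0 v(0, 2): G3/D4 P5 -> F3/C4 P5 similar
  -> R1 @ bar 5 tick 0 v(0, 2): F3/C4 P5 -> A3/E4 P5 similar
  -> R3 @ bar 5 tick 0 v(1, 2): F4 above E4
  -> R3 @ bar 5 tick 1 v(1, 2): F4 above E4
  -> R3 @ bar 5 tick 2 v(1, 2): F4 above E4
  -> R3 @ bar 5 tick 3 v(1, 2): F4 above E4
  -> R4 @ bar 6 tick 0 v(0, 2): F3/E4 M7 untreated
  -> R2 @ bar 7 tick 0 v(0, 2): F3/E4 M7 -> G3/G4 P8 similar
  -> R8 @ bar 7 tick 0 v(0, 2): penult P8 not 3rd/6th
  -> R2 @ bar 8 tick 0 v(0, 1): G3/E4 M6 -> A3/A4 P8 similar
  -> R6 @ bar 8 tick 3 v(0, 2): closes on m3

(0, 0, R5, (0, 2))
(1, 0, R4, (0, 2))
(2, 0, R4, (0, 2))
(3, 0, R2, (0, 2))
(3, 0, R7, (1,))
(4, 0, R1, (0, 2))
(5, 0, R1, (0, 2))
(5, 0, R3, (1, 2))
(5, 1, R3, (1, 2))
(5, 2, R3, (1, 2))
(5, 3, R3, (1, 2))
(6, 0, R4, (0, 2))
(7, 0, R2, (0, 2))
(7, 0, R8, (0, 2))
(8, 0, R2, (0, 1))
(8, 3, R6, (0, 2))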